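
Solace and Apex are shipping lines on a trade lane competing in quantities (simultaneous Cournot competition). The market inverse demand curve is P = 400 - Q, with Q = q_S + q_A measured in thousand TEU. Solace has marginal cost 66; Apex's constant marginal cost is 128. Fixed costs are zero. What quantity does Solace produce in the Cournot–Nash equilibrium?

Solace's profit: π_S = (400 - Q)q_S - (66q_S). Setting ∂π_S/∂q_S = 0: 334 - 2q_S - (q_A) = 0.
Apex's first-order condition: 272 - 2q_A - (q_S) = 0.
Rearranging gives the reaction functions q_S = (334 - q_A)/2 and q_A = (272 - q_S)/2.
Substituting one into the other gives q_S = 132 and q_A = 70.

132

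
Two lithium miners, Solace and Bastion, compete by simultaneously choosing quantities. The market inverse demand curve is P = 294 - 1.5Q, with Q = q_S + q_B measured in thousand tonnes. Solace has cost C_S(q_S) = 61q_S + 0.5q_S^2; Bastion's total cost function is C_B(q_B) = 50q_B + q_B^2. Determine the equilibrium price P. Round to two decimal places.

Solace's profit: π_S = (294 - 1.5Q)q_S - (61q_S + (1/2)q_S²). Setting ∂π_S/∂q_S = 0: 233 - 4q_S - (3/2)(q_B) = 0.
Bastion's profit: π_B = (294 - 1.5Q)q_B - (50q_B + q_B²). Setting ∂π_B/∂q_B = 0: 244 - 5q_B - (3/2)(q_S) = 0.
So q_S = (233 - (3/2)q_B)/4 and q_B = (244 - (3/2)q_S)/5.
Substituting one into the other gives q_S = 45.0141 and q_B = 35.2958.
Total output Q = 80.3099, so price P = 294 - (3/2)·80.3099 = 173.5352.

173.54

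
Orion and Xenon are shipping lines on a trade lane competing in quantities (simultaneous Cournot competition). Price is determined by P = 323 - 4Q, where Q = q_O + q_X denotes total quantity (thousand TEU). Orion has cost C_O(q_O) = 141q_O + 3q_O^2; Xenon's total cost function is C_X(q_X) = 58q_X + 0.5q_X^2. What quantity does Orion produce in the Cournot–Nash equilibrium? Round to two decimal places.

5.25

Orion's profit: π_O = (323 - 4Q)q_O - (141q_O + 3q_O²). Setting ∂π_O/∂q_O = 0: 182 - 14q_O - 4(q_X) = 0.
Xenon's profit: π_X = (323 - 4Q)q_X - (58q_X + (1/2)q_X²). Setting ∂π_X/∂q_X = 0: 265 - 9q_X - 4(q_O) = 0.
So q_O = (182 - 4q_X)/14 and q_X = (265 - 4q_O)/9.
Solving the pair: q_O = 289/55, q_X = 1491/55.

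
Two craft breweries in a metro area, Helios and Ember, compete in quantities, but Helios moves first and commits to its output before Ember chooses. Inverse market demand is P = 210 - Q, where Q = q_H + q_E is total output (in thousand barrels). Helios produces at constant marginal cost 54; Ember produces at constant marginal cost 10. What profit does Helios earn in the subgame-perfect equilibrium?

1568

The follower Ember best-responds to any q_H: π_E = (210 - Q)q_E - 10q_E.
Setting the follower's marginal profit to zero, 200 - q_H - 2q_E = 0, i.e. q_E = (200 - q_H)/2.
The leader anticipates this reaction. Substituting into P = 210 - Q gives P = 110 - (1/2)q_H, so π_H = (110 - (1/2)q_H)q_H - 54q_H.
Maximising: ∂π_H/∂q_H = 56 - q_H = 0, giving q_H = 56.
Then q_E = (200 - 56)/2 = 72.
Price P = 210 - 128 = 82.
Helios's profit: (82 - 54)·56 = 1568.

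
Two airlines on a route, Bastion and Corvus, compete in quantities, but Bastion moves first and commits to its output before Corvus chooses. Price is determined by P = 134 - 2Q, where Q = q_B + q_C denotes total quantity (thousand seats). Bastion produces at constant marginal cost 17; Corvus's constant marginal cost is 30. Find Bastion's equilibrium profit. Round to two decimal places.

1056.25

The follower Corvus best-responds to any q_B: π_C = (134 - 2Q)q_C - 30q_C.
Follower FOC: 104 - 2q_B - 4q_C = 0, so q_C(q_B) = (104 - 2q_B)/4.
The leader anticipates this reaction. Substituting into P = 134 - 2Q gives P = 82 - q_B, so π_B = (82 - q_B)q_B - 17q_B.
Maximising: ∂π_B/∂q_B = 65 - 2q_B = 0, giving q_B = 65/2.
Then q_C = (104 - 2·(65/2))/4 = 39/4.
Price P = 134 - 2·(169/4) = 99/2.
Bastion's profit: (99/2 - 17)·(65/2) = 1056.2500.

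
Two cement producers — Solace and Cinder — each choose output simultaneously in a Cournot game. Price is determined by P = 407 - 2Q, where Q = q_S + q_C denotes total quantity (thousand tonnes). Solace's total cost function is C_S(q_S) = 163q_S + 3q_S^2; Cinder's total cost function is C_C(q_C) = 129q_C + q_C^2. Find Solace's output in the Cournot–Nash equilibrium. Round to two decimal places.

Solace's profit: π_S = (407 - 2Q)q_S - (163q_S + 3q_S²). Setting ∂π_S/∂q_S = 0: 244 - 10q_S - 2(q_C) = 0.
Cinder's first-order condition: 278 - 6q_C - 2(q_S) = 0.
Best responses: q_S = (244 - 2q_C)/10, q_C = (278 - 2q_S)/6.
Solving the pair: q_S = 227/14, q_C = 573/14.

16.21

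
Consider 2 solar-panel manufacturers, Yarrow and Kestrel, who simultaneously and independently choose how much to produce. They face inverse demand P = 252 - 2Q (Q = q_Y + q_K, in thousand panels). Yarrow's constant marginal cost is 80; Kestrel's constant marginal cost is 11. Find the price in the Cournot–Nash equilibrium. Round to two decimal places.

Yarrow's profit: π_Y = (252 - 2Q)q_Y - (80q_Y). Setting ∂π_Y/∂q_Y = 0: 172 - 4q_Y - 2(q_K) = 0.
Kestrel's first-order condition: 241 - 4q_K - 2(q_Y) = 0.
Best responses: q_Y = (172 - 2q_K)/4, q_K = (241 - 2q_Y)/4.
Solving the pair: q_Y = 103/6, q_K = 155/3.
Total output Q = 413/6, so price P = 252 - 2·(413/6) = 343/3.

114.33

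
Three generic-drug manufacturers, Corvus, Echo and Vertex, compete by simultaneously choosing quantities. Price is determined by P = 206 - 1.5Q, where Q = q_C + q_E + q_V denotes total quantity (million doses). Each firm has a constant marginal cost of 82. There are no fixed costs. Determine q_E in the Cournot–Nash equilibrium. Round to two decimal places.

A representative firm's profit is π_i = q_i(206 - 1.5Q) - 82q_i.
First-order condition (treating rivals' output as given): 124 - 3q_i - (3/2)·Σ_{j≠i} q_j = 0.
By symmetry each firm produces the same amount; substituting Σ_{j≠i} q_j = 2q_i yields q_i = 124/6 = 62/3.

20.67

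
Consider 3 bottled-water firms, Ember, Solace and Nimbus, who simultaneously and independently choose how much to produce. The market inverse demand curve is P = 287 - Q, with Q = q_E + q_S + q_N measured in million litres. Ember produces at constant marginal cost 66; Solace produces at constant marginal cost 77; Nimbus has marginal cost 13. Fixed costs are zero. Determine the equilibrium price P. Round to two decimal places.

Ember's profit: π_E = (287 - Q)q_E - (66q_E). Setting ∂π_E/∂q_E = 0: 221 - 2q_E - (q_S + q_N) = 0.
Solace's first-order condition: 210 - 2q_S - (q_E + q_N) = 0.
Nimbus's first-order condition: 274 - 2q_N - (q_E + q_S) = 0.
Adding the 3 first-order conditions: 705 − 4Q = 0, so Q = 705/4.
Back-substituting: q_E = (221 − 705/4) = 179/4, q_S = (210 − 705/4) = 135/4, q_N = (274 − 705/4) = 391/4.
Total output Q = 705/4, so price P = 287 - 705/4 = 443/4.

110.75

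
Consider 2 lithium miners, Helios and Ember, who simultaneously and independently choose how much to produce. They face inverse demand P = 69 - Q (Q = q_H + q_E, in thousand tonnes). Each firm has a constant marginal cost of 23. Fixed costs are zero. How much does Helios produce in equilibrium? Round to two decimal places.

A representative firm's profit is π_i = q_i(69 - Q) - 23q_i.
Setting ∂π_i/∂q_i = 0 with rivals' quantities fixed: 46 - 2q_i - q_j = 0.
With identical firms every q_j equals q_i, so q_j = q_i and 46 = 3q_i, giving q_i = 46/3.

15.33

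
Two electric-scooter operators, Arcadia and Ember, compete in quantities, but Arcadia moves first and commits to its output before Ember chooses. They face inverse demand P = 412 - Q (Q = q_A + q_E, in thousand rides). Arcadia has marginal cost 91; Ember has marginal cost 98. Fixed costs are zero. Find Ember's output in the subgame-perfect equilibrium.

Solve by backward induction. Given q_A, the follower Ember maximises π_E = (412 - q_A - q_E)q_E - 98q_E.
Setting the follower's marginal profit to zero, 314 - q_A - 2q_E = 0, i.e. q_E = (314 - q_A)/2.
The leader anticipates this reaction. Substituting into P = 412 - Q gives P = 255 - (1/2)q_A, so π_A = (255 - (1/2)q_A)q_A - 91q_A.
The leader's first-order condition 164 - q_A = 0 yields q_A = 164.
Then q_E = (314 - 164)/2 = 75.

75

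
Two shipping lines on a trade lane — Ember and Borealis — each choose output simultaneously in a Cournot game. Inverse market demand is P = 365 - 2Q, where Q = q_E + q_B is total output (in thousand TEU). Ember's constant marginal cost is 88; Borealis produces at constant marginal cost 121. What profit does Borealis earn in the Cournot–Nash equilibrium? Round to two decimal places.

Ember's profit: π_E = (365 - 2Q)q_E - (88q_E). Setting ∂π_E/∂q_E = 0: 277 - 4q_E - 2(q_B) = 0.
Borealis's profit: π_B = (365 - 2Q)q_B - (121q_B). Setting ∂π_B/∂q_B = 0: 244 - 4q_B - 2(q_E) = 0.
Rearranging gives the reaction functions q_E = (277 - 2q_B)/4 and q_B = (244 - 2q_E)/4.
Solving the pair: q_E = 155/3, q_B = 211/6.
Price P = 365 - 2·(521/6) = 574/3.
Borealis's profit: (574/3 - 121)·(211/6) = 2473.3889.

2473.39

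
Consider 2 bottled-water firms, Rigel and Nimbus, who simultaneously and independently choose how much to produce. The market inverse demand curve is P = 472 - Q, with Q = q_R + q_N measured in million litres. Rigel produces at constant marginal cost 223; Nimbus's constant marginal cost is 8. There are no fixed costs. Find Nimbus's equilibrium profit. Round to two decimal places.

51226.78

Rigel's profit: π_R = (472 - Q)q_R - (223q_R). Setting ∂π_R/∂q_R = 0: 249 - 2q_R - (q_N) = 0.
Nimbus's profit: π_N = (472 - Q)q_N - (8q_N). Setting ∂π_N/∂q_N = 0: 464 - 2q_N - (q_R) = 0.
Best responses: q_R = (249 - q_N)/2, q_N = (464 - q_R)/2.
Solving the pair: q_R = 34/3, q_N = 679/3.
Price P = 472 - 713/3 = 703/3.
Nimbus's profit: (703/3 - 8)·(679/3) = 51226.7778.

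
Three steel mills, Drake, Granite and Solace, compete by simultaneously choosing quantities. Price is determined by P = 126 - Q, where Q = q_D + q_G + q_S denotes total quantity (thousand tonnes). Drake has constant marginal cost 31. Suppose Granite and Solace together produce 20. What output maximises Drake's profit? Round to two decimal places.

37.50

With rivals' combined output fixed at 20, Drake's profit is π_D = (126 - 20 - q_D)q_D - (31q_D) = (106 - q_D)q_D - (31q_D).
∂π_D/∂q_D = 75 - 2q_D = 0, so q_D = 75/2.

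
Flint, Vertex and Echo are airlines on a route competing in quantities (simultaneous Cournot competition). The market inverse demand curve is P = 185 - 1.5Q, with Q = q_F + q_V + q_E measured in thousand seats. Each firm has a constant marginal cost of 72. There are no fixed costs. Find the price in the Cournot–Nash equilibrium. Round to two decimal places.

100.25

Each firm earns π_i = (185 - 1.5Q)q_i - 72q_i.
First-order condition (treating rivals' output as given): 113 - 3q_i - (3/2)·Σ_{j≠i} q_j = 0.
By symmetry each firm produces the same amount; substituting Σ_{j≠i} q_j = 2q_i yields q_i = 113/6.
Total output Q = 113/2, so price P = 185 - (3/2)·(113/2) = 401/4.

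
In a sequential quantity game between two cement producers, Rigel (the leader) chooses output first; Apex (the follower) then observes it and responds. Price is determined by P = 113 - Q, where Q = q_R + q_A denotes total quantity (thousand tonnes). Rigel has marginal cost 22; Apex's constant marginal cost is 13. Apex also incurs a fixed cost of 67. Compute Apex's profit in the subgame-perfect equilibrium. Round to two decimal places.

803.25

The follower Apex best-responds to any q_R: π_A = (113 - Q)q_A - 13q_A.
∂π_A/∂q_A = 100 - q_R - 2q_A = 0 gives the reaction function q_A = (100 - q_R)/2.
Rigel substitutes q_A(q_R) into its own profit: π_R = q_R(113 - q_R - (100 - q_R)/2) - 22q_R = (63 - (1/2)q_R)q_R - 22q_R.
The leader's first-order condition 41 - q_R = 0 yields q_R = 41.
Then q_A = (100 - 41)/2 = 59/2.
Price P = 113 - 141/2 = 85/2.
Apex's profit: (85/2 - 13)·(59/2) - 67 = 803.2500.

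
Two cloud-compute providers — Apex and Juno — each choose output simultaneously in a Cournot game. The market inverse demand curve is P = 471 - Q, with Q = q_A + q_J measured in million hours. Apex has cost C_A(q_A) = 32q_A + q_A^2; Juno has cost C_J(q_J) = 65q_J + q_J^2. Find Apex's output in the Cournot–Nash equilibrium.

90

Apex's profit: π_A = (471 - Q)q_A - (32q_A + q_A²). Setting ∂π_A/∂q_A = 0: 439 - 4q_A - (q_J) = 0.
Juno's profit: π_J = (471 - Q)q_J - (65q_J + q_J²). Setting ∂π_J/∂q_J = 0: 406 - 4q_J - (q_A) = 0.
So q_A = (439 - q_J)/4 and q_J = (406 - q_A)/4.
Solving the pair: q_A = 90, q_J = 79.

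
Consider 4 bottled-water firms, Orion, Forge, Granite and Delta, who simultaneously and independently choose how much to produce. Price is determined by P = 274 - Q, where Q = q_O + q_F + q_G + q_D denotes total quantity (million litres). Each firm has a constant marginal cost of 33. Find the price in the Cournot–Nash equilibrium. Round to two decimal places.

Each firm earns π_i = (274 - Q)q_i - 33q_i.
First-order condition (treating rivals' output as given): 241 - 2q_i - Σ_{j≠i} q_j = 0.
With identical firms every q_j equals q_i, so Σ_{j≠i} q_j = 3q_i and 241 = 5q_i, giving q_i = 241/5.
Total output Q = 964/5, so price P = 274 - 964/5 = 406/5.

81.20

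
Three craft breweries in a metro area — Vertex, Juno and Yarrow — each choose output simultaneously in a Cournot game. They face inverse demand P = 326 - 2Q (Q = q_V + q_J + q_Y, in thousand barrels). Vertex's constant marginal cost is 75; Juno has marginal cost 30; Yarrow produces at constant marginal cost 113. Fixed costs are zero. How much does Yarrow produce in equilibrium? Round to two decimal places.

Vertex's profit: π_V = (326 - 2Q)q_V - (75q_V). Setting ∂π_V/∂q_V = 0: 251 - 4q_V - 2(q_J + q_Y) = 0.
Juno's profit: π_J = (326 - 2Q)q_J - (30q_J). Setting ∂π_J/∂q_J = 0: 296 - 4q_J - 2(q_V + q_Y) = 0.
Yarrow's first-order condition: 213 - 4q_Y - 2(q_V + q_J) = 0.
Adding the 3 first-order conditions: 760 − 8Q = 0, so Q = 95.
Back-substituting: q_V = (251 − 190)/2 = 61/2, q_J = (296 − 190)/2 = 53, q_Y = (213 − 190)/2 = 23/2.

11.50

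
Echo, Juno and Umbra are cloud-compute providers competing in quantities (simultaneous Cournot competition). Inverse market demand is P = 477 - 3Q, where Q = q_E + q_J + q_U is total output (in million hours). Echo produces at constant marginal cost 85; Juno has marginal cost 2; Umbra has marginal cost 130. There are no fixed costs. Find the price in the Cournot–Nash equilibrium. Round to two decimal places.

173.50

Echo's profit: π_E = (477 - 3Q)q_E - (85q_E). Setting ∂π_E/∂q_E = 0: 392 - 6q_E - 3(q_J + q_U) = 0.
Juno's profit: π_J = (477 - 3Q)q_J - (2q_J). Setting ∂π_J/∂q_J = 0: 475 - 6q_J - 3(q_E + q_U) = 0.
Umbra's profit: π_U = (477 - 3Q)q_U - (130q_U). Setting ∂π_U/∂q_U = 0: 347 - 6q_U - 3(q_E + q_J) = 0.
Adding the 3 first-order conditions: 1214 − 12Q = 0, so Q = 607/6.
Back-substituting: q_E = (392 − 607/2)/3 = 59/2, q_J = (475 − 607/2)/3 = 343/6, q_U = (347 − 607/2)/3 = 29/2.
Total output Q = 607/6, so price P = 477 - 3·(607/6) = 347/2.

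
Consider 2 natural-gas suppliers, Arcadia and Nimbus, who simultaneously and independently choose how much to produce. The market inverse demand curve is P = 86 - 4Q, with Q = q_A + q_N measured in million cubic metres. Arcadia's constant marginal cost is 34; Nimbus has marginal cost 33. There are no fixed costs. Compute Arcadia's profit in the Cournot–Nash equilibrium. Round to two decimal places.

72.25

Arcadia's profit: π_A = (86 - 4Q)q_A - (34q_A). Setting ∂π_A/∂q_A = 0: 52 - 8q_A - 4(q_N) = 0.
Nimbus's first-order condition: 53 - 8q_N - 4(q_A) = 0.
So q_A = (52 - 4q_N)/8 and q_N = (53 - 4q_A)/8.
Solving the pair: q_A = 17/4, q_N = 9/2.
Price P = 86 - 4·(35/4) = 51.
Arcadia's profit: (51 - 34)·(17/4) = 289/4.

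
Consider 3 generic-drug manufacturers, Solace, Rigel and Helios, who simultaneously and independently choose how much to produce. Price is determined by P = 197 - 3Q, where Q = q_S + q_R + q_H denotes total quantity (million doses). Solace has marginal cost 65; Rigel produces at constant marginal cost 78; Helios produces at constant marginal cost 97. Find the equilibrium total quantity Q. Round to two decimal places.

29.25

Solace's profit: π_S = (197 - 3Q)q_S - (65q_S). Setting ∂π_S/∂q_S = 0: 132 - 6q_S - 3(q_R + q_H) = 0.
Rigel's profit: π_R = (197 - 3Q)q_R - (78q_R). Setting ∂π_R/∂q_R = 0: 119 - 6q_R - 3(q_S + q_H) = 0.
Helios's first-order condition: 100 - 6q_H - 3(q_S + q_R) = 0.
Adding the 3 conditions: 351 − 6Q − 6Q = 0, i.e. Q = 117/4.
Back-substituting: q_S = (132 − 351/4)/3 = 59/4, q_R = (119 − 351/4)/3 = 125/12, q_H = (100 − 351/4)/3 = 49/12.
Total output Q = 59/4 + 125/12 + 49/12 = 117/4.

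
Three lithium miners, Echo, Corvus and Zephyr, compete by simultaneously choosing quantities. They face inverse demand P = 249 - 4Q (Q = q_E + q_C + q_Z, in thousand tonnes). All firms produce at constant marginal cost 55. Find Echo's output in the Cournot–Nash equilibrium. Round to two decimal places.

Each firm earns π_i = (249 - 4Q)q_i - 55q_i.
Setting ∂π_i/∂q_i = 0 with rivals' quantities fixed: 194 - 8q_i - 4·Σ_{j≠i} q_j = 0.
With identical firms every q_j equals q_i, so Σ_{j≠i} q_j = 2q_i and 194 = 16q_i, giving q_i = 97/8.

12.13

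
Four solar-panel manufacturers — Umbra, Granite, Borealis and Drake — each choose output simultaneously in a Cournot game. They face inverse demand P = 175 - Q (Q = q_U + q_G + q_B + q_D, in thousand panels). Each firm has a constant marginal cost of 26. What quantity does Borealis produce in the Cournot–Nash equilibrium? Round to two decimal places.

29.80

A representative firm's profit is π_i = q_i(175 - Q) - 26q_i.
Setting ∂π_i/∂q_i = 0 with rivals' quantities fixed: 149 - 2q_i - Σ_{j≠i} q_j = 0.
By symmetry each firm produces the same amount; substituting Σ_{j≠i} q_j = 3q_i yields q_i = 149/5.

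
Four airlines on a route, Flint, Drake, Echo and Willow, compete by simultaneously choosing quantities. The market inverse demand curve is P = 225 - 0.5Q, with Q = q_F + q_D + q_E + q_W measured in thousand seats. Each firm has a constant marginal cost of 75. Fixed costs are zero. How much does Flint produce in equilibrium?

60

Each firm earns π_i = (225 - 0.5Q)q_i - 75q_i.
First-order condition (treating rivals' output as given): 150 - q_i - (1/2)·Σ_{j≠i} q_j = 0.
By symmetry each firm produces the same amount; substituting Σ_{j≠i} q_j = 3q_i yields q_i = 150/(5/2) = 60.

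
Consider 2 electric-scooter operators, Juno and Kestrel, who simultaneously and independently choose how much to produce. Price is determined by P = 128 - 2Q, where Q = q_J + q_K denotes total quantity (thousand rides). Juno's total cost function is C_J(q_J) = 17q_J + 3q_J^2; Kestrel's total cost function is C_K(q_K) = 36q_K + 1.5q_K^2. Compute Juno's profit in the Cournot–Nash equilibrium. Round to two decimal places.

Juno's profit: π_J = (128 - 2Q)q_J - (17q_J + 3q_J²). Setting ∂π_J/∂q_J = 0: 111 - 10q_J - 2(q_K) = 0.
Kestrel's first-order condition: 92 - 7q_K - 2(q_J) = 0.
So q_J = (111 - 2q_K)/10 and q_K = (92 - 2q_J)/7.
Substituting one into the other gives q_J = 593/66 and q_K = 349/33.
Price P = 128 - 2·(1291/66) = 88.8788.
Juno's profit: 88.8788·(593/66) - 17·(593/66) - 3(593/66)² = 403.6375.

403.64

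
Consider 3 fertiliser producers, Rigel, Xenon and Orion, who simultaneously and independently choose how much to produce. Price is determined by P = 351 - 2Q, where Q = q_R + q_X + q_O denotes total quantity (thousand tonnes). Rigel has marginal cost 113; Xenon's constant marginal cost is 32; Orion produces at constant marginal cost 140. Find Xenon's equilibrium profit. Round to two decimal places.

Rigel's profit: π_R = (351 - 2Q)q_R - (113q_R). Setting ∂π_R/∂q_R = 0: 238 - 4q_R - 2(q_X + q_O) = 0.
Xenon's first-order condition: 319 - 4q_X - 2(q_R + q_O) = 0.
Orion's first-order condition: 211 - 4q_O - 2(q_R + q_X) = 0.
Adding the 3 conditions: 768 − 4Q − 4Q = 0, i.e. Q = 96.
Back-substituting: q_R = (238 − 192)/2 = 23, q_X = (319 − 192)/2 = 127/2, q_O = (211 − 192)/2 = 19/2.
Price P = 351 - 2·96 = 159.
Xenon's profit: (159 - 32)·(127/2) = 8064.5000.

8064.50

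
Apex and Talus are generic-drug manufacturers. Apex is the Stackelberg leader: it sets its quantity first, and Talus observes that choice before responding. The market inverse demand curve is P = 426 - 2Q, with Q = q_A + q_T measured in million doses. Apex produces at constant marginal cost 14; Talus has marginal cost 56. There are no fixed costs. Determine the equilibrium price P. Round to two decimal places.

The follower Talus best-responds to any q_A: π_T = (426 - 2Q)q_T - 56q_T.
∂π_T/∂q_T = 370 - 2q_A - 4q_T = 0 gives the reaction function q_T = (370 - 2q_A)/4.
The leader anticipates this reaction. Substituting into P = 426 - 2Q gives P = 241 - q_A, so π_A = (241 - q_A)q_A - 14q_A.
The leader's first-order condition 227 - 2q_A = 0 yields q_A = 227/2.
Then q_T = (370 - 2·(227/2))/4 = 143/4.
Total output Q = 597/4, so price P = 426 - 2·(597/4) = 255/2.

127.50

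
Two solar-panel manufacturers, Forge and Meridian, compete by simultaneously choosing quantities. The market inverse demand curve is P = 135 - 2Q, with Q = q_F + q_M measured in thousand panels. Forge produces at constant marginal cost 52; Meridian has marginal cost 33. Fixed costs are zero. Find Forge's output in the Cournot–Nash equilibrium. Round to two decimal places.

Forge's profit: π_F = (135 - 2Q)q_F - (52q_F). Setting ∂π_F/∂q_F = 0: 83 - 4q_F - 2(q_M) = 0.
Meridian's profit: π_M = (135 - 2Q)q_M - (33q_M). Setting ∂π_M/∂q_M = 0: 102 - 4q_M - 2(q_F) = 0.
Rearranging gives the reaction functions q_F = (83 - 2q_M)/4 and q_M = (102 - 2q_F)/4.
Substituting one into the other gives q_F = 32/3 and q_M = 121/6.

10.67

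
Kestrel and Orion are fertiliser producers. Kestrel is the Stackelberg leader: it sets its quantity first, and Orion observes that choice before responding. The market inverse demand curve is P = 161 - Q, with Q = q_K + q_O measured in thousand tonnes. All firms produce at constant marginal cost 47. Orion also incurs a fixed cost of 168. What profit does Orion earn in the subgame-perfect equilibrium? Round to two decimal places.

Solve by backward induction. Given q_K, the follower Orion maximises π_O = (161 - q_K - q_O)q_O - 47q_O.
Follower FOC: 114 - q_K - 2q_O = 0, so q_O(q_K) = (114 - q_K)/2.
The leader anticipates this reaction. Substituting into P = 161 - Q gives P = 104 - (1/2)q_K, so π_K = (104 - (1/2)q_K)q_K - 47q_K.
Leader FOC: 57 - q_K = 0, so q_K = 57.
Then q_O = (114 - 57)/2 = 57/2.
Price P = 161 - 171/2 = 151/2.
Orion's profit: (151/2 - 47)·(57/2) - 168 = 644.2500.

644.25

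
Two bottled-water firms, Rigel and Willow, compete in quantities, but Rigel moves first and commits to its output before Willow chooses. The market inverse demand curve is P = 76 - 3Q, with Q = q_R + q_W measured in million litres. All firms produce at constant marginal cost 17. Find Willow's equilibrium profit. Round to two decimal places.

Solve by backward induction. Given q_R, the follower Willow maximises π_W = (76 - 3q_R - 3q_W)q_W - 17q_W.
Setting the follower's marginal profit to zero, 59 - 3q_R - 6q_W = 0, i.e. q_W = (59 - 3q_R)/6.
Rigel substitutes q_W(q_R) into its own profit: π_R = q_R(76 - 3q_R - (59 - 3q_R)/2) - 17q_R = (93/2 - (3/2)q_R)q_R - 17q_R.
The leader's first-order condition 59/2 - 3q_R = 0 yields q_R = 59/6.
Then q_W = (59 - 3·(59/6))/6 = 59/12.
Price P = 76 - 3·(59/4) = 127/4.
Willow's profit: (127/4 - 17)·(59/12) = 72.5208.

72.52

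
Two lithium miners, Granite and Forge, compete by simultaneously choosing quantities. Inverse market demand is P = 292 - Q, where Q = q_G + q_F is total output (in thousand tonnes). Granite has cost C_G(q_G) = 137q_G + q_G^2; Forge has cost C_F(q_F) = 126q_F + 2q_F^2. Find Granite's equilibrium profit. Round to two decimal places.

2206.79

Granite's profit: π_G = (292 - Q)q_G - (137q_G + q_G²). Setting ∂π_G/∂q_G = 0: 155 - 4q_G - (q_F) = 0.
Forge's profit: π_F = (292 - Q)q_F - (126q_F + 2q_F²). Setting ∂π_F/∂q_F = 0: 166 - 6q_F - (q_G) = 0.
Rearranging gives the reaction functions q_G = (155 - q_F)/4 and q_F = (166 - q_G)/6.
Substituting one into the other gives q_G = 764/23 and q_F = 509/23.
Price P = 292 - 1273/23 = 236.6522.
Granite's profit: 236.6522·(764/23) - 137·(764/23) - (764/23)² = 2206.7902.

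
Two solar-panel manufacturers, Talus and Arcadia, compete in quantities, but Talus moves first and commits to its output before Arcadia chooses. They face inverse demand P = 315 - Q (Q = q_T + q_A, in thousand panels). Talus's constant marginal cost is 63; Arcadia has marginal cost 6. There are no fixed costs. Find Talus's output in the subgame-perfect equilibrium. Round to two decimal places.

97.50

Solve by backward induction. Given q_T, the follower Arcadia maximises π_A = (315 - q_T - q_A)q_A - 6q_A.
Setting the follower's marginal profit to zero, 309 - q_T - 2q_A = 0, i.e. q_A = (309 - q_T)/2.
Talus substitutes q_A(q_T) into its own profit: π_T = q_T(315 - q_T - (309 - q_T)/2) - 63q_T = (321/2 - (1/2)q_T)q_T - 63q_T.
Leader FOC: 195/2 - q_T = 0, so q_T = 195/2.
Then q_A = (309 - 195/2)/2 = 423/4.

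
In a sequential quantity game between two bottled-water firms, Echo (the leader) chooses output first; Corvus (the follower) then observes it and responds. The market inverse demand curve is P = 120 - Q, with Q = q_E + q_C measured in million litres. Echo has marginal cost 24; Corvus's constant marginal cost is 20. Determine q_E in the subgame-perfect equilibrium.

The follower Corvus best-responds to any q_E: π_C = (120 - Q)q_C - 20q_C.
∂π_C/∂q_C = 100 - q_E - 2q_C = 0 gives the reaction function q_C = (100 - q_E)/2.
The leader anticipates this reaction. Substituting into P = 120 - Q gives P = 70 - (1/2)q_E, so π_E = (70 - (1/2)q_E)q_E - 24q_E.
Leader FOC: 46 - q_E = 0, so q_E = 46.
Then q_C = (100 - 46)/2 = 27.

46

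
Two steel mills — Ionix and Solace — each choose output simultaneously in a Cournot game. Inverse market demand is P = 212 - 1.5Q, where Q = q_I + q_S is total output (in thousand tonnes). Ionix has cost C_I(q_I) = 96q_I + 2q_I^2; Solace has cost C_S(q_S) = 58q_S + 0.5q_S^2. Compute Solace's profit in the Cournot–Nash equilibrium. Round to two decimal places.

Ionix's profit: π_I = (212 - 1.5Q)q_I - (96q_I + 2q_I²). Setting ∂π_I/∂q_I = 0: 116 - 7q_I - (3/2)(q_S) = 0.
Solace's profit: π_S = (212 - 1.5Q)q_S - (58q_S + (1/2)q_S²). Setting ∂π_S/∂q_S = 0: 154 - 4q_S - (3/2)(q_I) = 0.
Rearranging gives the reaction functions q_I = (116 - (3/2)q_S)/7 and q_S = (154 - (3/2)q_I)/4.
Solving the pair: q_I = 932/103, q_S = 35.1068.
Price P = 212 - (3/2)·44.1553 = 145.7670.
Solace's profit: 145.7670·35.1068 - 58·35.1068 - (1/2)·35.1068² = 2464.9743.

2464.97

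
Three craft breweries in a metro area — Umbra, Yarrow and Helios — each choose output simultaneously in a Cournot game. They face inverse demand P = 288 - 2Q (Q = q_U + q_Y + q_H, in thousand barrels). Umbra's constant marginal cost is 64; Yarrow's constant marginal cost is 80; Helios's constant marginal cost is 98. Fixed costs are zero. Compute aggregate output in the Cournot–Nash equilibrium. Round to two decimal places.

77.75

Umbra's profit: π_U = (288 - 2Q)q_U - (64q_U). Setting ∂π_U/∂q_U = 0: 224 - 4q_U - 2(q_Y + q_H) = 0.
Yarrow's first-order condition: 208 - 4q_Y - 2(q_U + q_H) = 0.
Helios's profit: π_H = (288 - 2Q)q_H - (98q_H). Setting ∂π_H/∂q_H = 0: 190 - 4q_H - 2(q_U + q_Y) = 0.
Summing all 3 equations gives 622 − 8Q = 0, hence Q = 311/4.
Back-substituting: q_U = (224 − 311/2)/2 = 137/4, q_Y = (208 − 311/2)/2 = 105/4, q_H = (190 − 311/2)/2 = 69/4.
Total output Q = 137/4 + 105/4 + 69/4 = 311/4.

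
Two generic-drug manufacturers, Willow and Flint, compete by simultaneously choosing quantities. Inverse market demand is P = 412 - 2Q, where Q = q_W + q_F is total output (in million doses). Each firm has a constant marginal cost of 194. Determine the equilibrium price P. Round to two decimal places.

266.67

A representative firm's profit is π_i = q_i(412 - 2Q) - 194q_i.
First-order condition (treating rivals' output as given): 218 - 4q_i - 2q_j = 0.
By symmetry each firm produces the same amount; substituting q_j = q_i yields q_i = 218/6 = 109/3.
Total output Q = 218/3, so price P = 412 - 2·(218/3) = 800/3.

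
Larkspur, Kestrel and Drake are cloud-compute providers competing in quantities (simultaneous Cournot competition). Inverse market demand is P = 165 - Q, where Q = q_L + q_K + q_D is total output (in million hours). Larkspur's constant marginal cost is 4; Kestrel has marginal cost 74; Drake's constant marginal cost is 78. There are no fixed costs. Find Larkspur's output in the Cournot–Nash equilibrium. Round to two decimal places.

76.25

Larkspur's profit: π_L = (165 - Q)q_L - (4q_L). Setting ∂π_L/∂q_L = 0: 161 - 2q_L - (q_K + q_D) = 0.
Kestrel's first-order condition: 91 - 2q_K - (q_L + q_D) = 0.
Drake's profit: π_D = (165 - Q)q_D - (78q_D). Setting ∂π_D/∂q_D = 0: 87 - 2q_D - (q_L + q_K) = 0.
Summing all 3 equations gives 339 − 4Q = 0, hence Q = 339/4.
Back-substituting: q_L = (161 − 339/4) = 305/4, q_K = (91 − 339/4) = 25/4, q_D = (87 − 339/4) = 9/4.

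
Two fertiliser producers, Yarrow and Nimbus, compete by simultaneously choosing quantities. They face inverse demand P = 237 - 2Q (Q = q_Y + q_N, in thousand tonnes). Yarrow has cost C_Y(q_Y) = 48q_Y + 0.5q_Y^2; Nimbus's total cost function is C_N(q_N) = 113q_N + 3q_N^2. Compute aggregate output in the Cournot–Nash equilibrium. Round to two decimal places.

Yarrow's profit: π_Y = (237 - 2Q)q_Y - (48q_Y + (1/2)q_Y²). Setting ∂π_Y/∂q_Y = 0: 189 - 5q_Y - 2(q_N) = 0.
Nimbus's first-order condition: 124 - 10q_N - 2(q_Y) = 0.
Best responses: q_Y = (189 - 2q_N)/5, q_N = (124 - 2q_Y)/10.
Solving the pair: q_Y = 821/23, q_N = 121/23.
Total output Q = 821/23 + 121/23 = 942/23.

40.96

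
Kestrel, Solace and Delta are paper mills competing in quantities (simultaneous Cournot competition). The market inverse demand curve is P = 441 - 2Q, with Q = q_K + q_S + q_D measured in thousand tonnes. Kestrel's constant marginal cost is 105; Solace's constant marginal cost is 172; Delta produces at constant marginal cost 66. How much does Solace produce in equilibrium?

12

Kestrel's profit: π_K = (441 - 2Q)q_K - (105q_K). Setting ∂π_K/∂q_K = 0: 336 - 4q_K - 2(q_S + q_D) = 0.
Solace's profit: π_S = (441 - 2Q)q_S - (172q_S). Setting ∂π_S/∂q_S = 0: 269 - 4q_S - 2(q_K + q_D) = 0.
Delta's profit: π_D = (441 - 2Q)q_D - (66q_D). Setting ∂π_D/∂q_D = 0: 375 - 4q_D - 2(q_K + q_S) = 0.
Adding the 3 first-order conditions: 980 − 8Q = 0, so Q = 245/2.
Back-substituting: q_K = (336 − 245)/2 = 91/2, q_S = (269 − 245)/2 = 12, q_D = (375 − 245)/2 = 65.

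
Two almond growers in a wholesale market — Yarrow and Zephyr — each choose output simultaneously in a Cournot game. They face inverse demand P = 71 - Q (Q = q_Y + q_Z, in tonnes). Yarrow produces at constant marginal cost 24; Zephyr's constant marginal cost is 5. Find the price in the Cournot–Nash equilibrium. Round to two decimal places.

33.33

Yarrow's profit: π_Y = (71 - Q)q_Y - (24q_Y). Setting ∂π_Y/∂q_Y = 0: 47 - 2q_Y - (q_Z) = 0.
Zephyr's profit: π_Z = (71 - Q)q_Z - (5q_Z). Setting ∂π_Z/∂q_Z = 0: 66 - 2q_Z - (q_Y) = 0.
Rearranging gives the reaction functions q_Y = (47 - q_Z)/2 and q_Z = (66 - q_Y)/2.
Substituting one into the other gives q_Y = 28/3 and q_Z = 85/3.
Total output Q = 113/3, so price P = 71 - 113/3 = 100/3.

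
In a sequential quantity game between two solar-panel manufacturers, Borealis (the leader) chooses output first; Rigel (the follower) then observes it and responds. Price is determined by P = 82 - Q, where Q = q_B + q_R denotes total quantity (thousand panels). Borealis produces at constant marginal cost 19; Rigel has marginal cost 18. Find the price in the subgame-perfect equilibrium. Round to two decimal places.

34.50

The follower Rigel best-responds to any q_B: π_R = (82 - Q)q_R - 18q_R.
Setting the follower's marginal profit to zero, 64 - q_B - 2q_R = 0, i.e. q_R = (64 - q_B)/2.
The leader anticipates this reaction. Substituting into P = 82 - Q gives P = 50 - (1/2)q_B, so π_B = (50 - (1/2)q_B)q_B - 19q_B.
The leader's first-order condition 31 - q_B = 0 yields q_B = 31.
Then q_R = (64 - 31)/2 = 33/2.
Total output Q = 95/2, so price P = 82 - 95/2 = 69/2.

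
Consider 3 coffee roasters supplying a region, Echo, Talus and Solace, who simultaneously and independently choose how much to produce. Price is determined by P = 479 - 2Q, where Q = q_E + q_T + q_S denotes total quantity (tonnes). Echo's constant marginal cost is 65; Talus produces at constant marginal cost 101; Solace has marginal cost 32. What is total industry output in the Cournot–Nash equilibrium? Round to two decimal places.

154.88

Echo's profit: π_E = (479 - 2Q)q_E - (65q_E). Setting ∂π_E/∂q_E = 0: 414 - 4q_E - 2(q_T + q_S) = 0.
Talus's first-order condition: 378 - 4q_T - 2(q_E + q_S) = 0.
Solace's profit: π_S = (479 - 2Q)q_S - (32q_S). Setting ∂π_S/∂q_S = 0: 447 - 4q_S - 2(q_E + q_T) = 0.
Adding the 3 first-order conditions: 1239 − 8Q = 0, so Q = 1239/8.
Back-substituting: q_E = (414 − 1239/4)/2 = 417/8, q_T = (378 − 1239/4)/2 = 273/8, q_S = (447 − 1239/4)/2 = 549/8.
Total output Q = 417/8 + 273/8 + 549/8 = 1239/8.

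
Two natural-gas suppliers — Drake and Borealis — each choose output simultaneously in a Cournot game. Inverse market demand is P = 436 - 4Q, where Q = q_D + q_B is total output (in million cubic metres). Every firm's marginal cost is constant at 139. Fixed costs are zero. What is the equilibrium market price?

A representative firm's profit is π_i = q_i(436 - 4Q) - 139q_i.
Setting ∂π_i/∂q_i = 0 with rivals' quantities fixed: 297 - 8q_i - 4q_j = 0.
With identical firms every q_j equals q_i, so q_j = q_i and 297 = 12q_i, giving q_i = 99/4.
Total output Q = 99/2, so price P = 436 - 4·(99/2) = 238.

238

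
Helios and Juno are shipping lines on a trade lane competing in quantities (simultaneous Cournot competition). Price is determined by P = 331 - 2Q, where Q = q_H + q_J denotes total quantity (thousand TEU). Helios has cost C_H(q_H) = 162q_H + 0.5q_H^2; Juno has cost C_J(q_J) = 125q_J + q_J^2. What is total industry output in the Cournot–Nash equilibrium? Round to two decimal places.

Helios's profit: π_H = (331 - 2Q)q_H - (162q_H + (1/2)q_H²). Setting ∂π_H/∂q_H = 0: 169 - 5q_H - 2(q_J) = 0.
Juno's profit: π_J = (331 - 2Q)q_J - (125q_J + q_J²). Setting ∂π_J/∂q_J = 0: 206 - 6q_J - 2(q_H) = 0.
So q_H = (169 - 2q_J)/5 and q_J = (206 - 2q_H)/6.
Substituting one into the other gives q_H = 301/13 and q_J = 346/13.
Total output Q = 301/13 + 346/13 = 647/13.

49.77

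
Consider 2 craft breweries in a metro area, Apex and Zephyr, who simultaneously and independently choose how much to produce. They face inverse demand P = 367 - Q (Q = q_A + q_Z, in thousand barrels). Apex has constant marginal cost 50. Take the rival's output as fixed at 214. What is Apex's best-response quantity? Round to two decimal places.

51.50

With the rival's output fixed at 214, Apex's profit is π_A = (367 - 214 - q_A)q_A - (50q_A) = (153 - q_A)q_A - (50q_A).
∂π_A/∂q_A = 103 - 2q_A = 0, so q_A = 103/2.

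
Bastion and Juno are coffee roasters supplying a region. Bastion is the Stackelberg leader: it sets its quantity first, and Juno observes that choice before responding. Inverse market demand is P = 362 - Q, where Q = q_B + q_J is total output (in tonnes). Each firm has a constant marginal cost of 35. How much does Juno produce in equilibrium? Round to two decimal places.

Solve by backward induction. Given q_B, the follower Juno maximises π_J = (362 - q_B - q_J)q_J - 35q_J.
Setting the follower's marginal profit to zero, 327 - q_B - 2q_J = 0, i.e. q_J = (327 - q_B)/2.
Bastion substitutes q_J(q_B) into its own profit: π_B = q_B(362 - q_B - (327 - q_B)/2) - 35q_B = (397/2 - (1/2)q_B)q_B - 35q_B.
Maximising: ∂π_B/∂q_B = 327/2 - q_B = 0, giving q_B = 327/2.
Then q_J = (327 - 327/2)/2 = 327/4.

81.75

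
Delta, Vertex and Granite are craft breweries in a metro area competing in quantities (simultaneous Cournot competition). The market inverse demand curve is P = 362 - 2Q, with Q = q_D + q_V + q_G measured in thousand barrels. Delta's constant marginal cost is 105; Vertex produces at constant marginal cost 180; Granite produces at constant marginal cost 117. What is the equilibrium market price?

Delta's profit: π_D = (362 - 2Q)q_D - (105q_D). Setting ∂π_D/∂q_D = 0: 257 - 4q_D - 2(q_V + q_G) = 0.
Vertex's profit: π_V = (362 - 2Q)q_V - (180q_V). Setting ∂π_V/∂q_V = 0: 182 - 4q_V - 2(q_D + q_G) = 0.
Granite's first-order condition: 245 - 4q_G - 2(q_D + q_V) = 0.
Adding the 3 first-order conditions: 684 − 8Q = 0, so Q = 171/2.
Back-substituting: q_D = (257 − 171)/2 = 43, q_V = (182 − 171)/2 = 11/2, q_G = (245 − 171)/2 = 37.
Total output Q = 171/2, so price P = 362 - 2·(171/2) = 191.

191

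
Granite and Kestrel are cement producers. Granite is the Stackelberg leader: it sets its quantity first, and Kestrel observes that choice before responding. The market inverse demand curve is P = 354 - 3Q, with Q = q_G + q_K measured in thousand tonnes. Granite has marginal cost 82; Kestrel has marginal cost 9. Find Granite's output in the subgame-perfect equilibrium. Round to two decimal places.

The follower Kestrel best-responds to any q_G: π_K = (354 - 3Q)q_K - 9q_K.
∂π_K/∂q_K = 345 - 3q_G - 6q_K = 0 gives the reaction function q_K = (345 - 3q_G)/6.
Granite substitutes q_K(q_G) into its own profit: π_G = q_G(354 - 3q_G - (345 - 3q_G)/2) - 82q_G = (363/2 - (3/2)q_G)q_G - 82q_G.
The leader's first-order condition 199/2 - 3q_G = 0 yields q_G = 199/6.
Then q_K = (345 - 3·(199/6))/6 = 491/12.

33.17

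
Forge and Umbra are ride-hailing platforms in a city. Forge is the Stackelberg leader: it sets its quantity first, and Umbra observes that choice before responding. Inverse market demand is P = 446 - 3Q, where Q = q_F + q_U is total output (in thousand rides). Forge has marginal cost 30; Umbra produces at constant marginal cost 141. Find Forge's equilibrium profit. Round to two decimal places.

11572.04

Solve by backward induction. Given q_F, the follower Umbra maximises π_U = (446 - 3q_F - 3q_U)q_U - 141q_U.
Follower FOC: 305 - 3q_F - 6q_U = 0, so q_U(q_F) = (305 - 3q_F)/6.
Forge substitutes q_U(q_F) into its own profit: π_F = q_F(446 - 3q_F - (305 - 3q_F)/2) - 30q_F = (587/2 - (3/2)q_F)q_F - 30q_F.
Maximising: ∂π_F/∂q_F = 527/2 - 3q_F = 0, giving q_F = 527/6.
Then q_U = (305 - 3·(527/6))/6 = 83/12.
Price P = 446 - 3·(379/4) = 647/4.
Forge's profit: (647/4 - 30)·(527/6) = 11572.0417.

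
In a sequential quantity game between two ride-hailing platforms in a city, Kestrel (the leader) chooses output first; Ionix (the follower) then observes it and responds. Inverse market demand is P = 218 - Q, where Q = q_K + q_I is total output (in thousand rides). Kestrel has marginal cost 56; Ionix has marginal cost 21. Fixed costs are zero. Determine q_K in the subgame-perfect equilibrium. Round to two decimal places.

63.50

Solve by backward induction. Given q_K, the follower Ionix maximises π_I = (218 - q_K - q_I)q_I - 21q_I.
Setting the follower's marginal profit to zero, 197 - q_K - 2q_I = 0, i.e. q_I = (197 - q_K)/2.
The leader anticipates this reaction. Substituting into P = 218 - Q gives P = 239/2 - (1/2)q_K, so π_K = (239/2 - (1/2)q_K)q_K - 56q_K.
The leader's first-order condition 127/2 - q_K = 0 yields q_K = 127/2.
Then q_I = (197 - 127/2)/2 = 267/4.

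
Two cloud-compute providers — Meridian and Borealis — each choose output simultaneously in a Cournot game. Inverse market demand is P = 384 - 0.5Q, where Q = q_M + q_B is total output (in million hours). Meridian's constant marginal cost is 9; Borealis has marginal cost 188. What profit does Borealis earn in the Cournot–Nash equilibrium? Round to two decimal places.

64.22

Meridian's profit: π_M = (384 - 0.5Q)q_M - (9q_M). Setting ∂π_M/∂q_M = 0: 375 - q_M - (1/2)(q_B) = 0.
Borealis's profit: π_B = (384 - 0.5Q)q_B - (188q_B). Setting ∂π_B/∂q_B = 0: 196 - q_B - (1/2)(q_M) = 0.
So q_M = (375 - (1/2)q_B) and q_B = (196 - (1/2)q_M).
Substituting one into the other gives q_M = 1108/3 and q_B = 34/3.
Price P = 384 - (1/2)·(1142/3) = 581/3.
Borealis's profit: (581/3 - 188)·(34/3) = 578/9.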